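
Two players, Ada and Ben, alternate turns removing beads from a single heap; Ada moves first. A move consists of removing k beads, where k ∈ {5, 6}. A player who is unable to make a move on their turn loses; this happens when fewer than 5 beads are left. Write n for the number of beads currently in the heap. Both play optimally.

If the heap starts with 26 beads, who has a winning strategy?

Ben wins.

Classify positions by backward induction: terminal positions (no move available) are L. From any other position, the mover wins iff some move reaches an L.
n=0: no move → L
n=1: no move → L
n=2: no move → L
n=3: no move → L
n=4: no move → L
n=5: can move to 0, which is L ⇒ W
n=6: can move to 1, which is L ⇒ W
n=7: can move to 2, which is L ⇒ W
n=8: can move to 3, which is L ⇒ W
n=9: can move to 4, which is L ⇒ W
n=10: can move to 4, which is L ⇒ W
n=11: moves to 6(W), 5(W); every one is W ⇒ L
n=12: moves to 7(W), 6(W); every one is W ⇒ L
n=13: moves to 8(W), 7(W); every one is W ⇒ L
n=14: moves to 9(W), 8(W); every one is W ⇒ L
n=15: moves to 10(W), 9(W); every one is W ⇒ L
n=16: can move to 11, which is L ⇒ W
n=17: can move to 12, which is L ⇒ W
n=18: can move to 13, which is L ⇒ W
n=19: can move to 14, which is L ⇒ W
n=20: can move to 15, which is L ⇒ W
n=21: can move to 15, which is L ⇒ W
n=22: moves to 17(W), 16(W); every one is W ⇒ L
n=23: moves to 18(W), 17(W); every one is W ⇒ L
n=24: moves to 19(W), 18(W); every one is W ⇒ L
n=25: moves to 20(W), 19(W); every one is W ⇒ L
n=26: moves to 21(W), 20(W); every one is W ⇒ L
The starting position 26 is L: whatever Ada does, the opponent receives a W position.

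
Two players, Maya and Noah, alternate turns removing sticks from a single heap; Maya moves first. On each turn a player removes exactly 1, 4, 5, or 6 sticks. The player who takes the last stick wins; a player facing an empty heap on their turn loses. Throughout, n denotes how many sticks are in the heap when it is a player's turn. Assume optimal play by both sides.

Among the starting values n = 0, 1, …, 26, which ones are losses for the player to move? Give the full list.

0, 2, 9, 11, 18, 20

Use the standard recursion: the mover loses at a terminal position; elsewhere, the mover wins exactly when some move hands the opponent an L position.
n=0: no move → L
n=1: →0(L), so W
n=2: →1(W) only, which is W, so L
n=3: →2(L), so W
n=4: →0(L), so W
n=5: →0(L), so W
n=6: →2(L), so W
n=7: →2(L), so W
n=8: →2(L), so W
n=9: →8(W), 5(W), 4(W), 3(W) — all W, so L
n=10: →9(L), so W
n=11: →10(W), 7(W), 6(W), 5(W) — all W, so L
n=12: →11(L), so W
n=13: →9(L), so W
n=14: →9(L), so W
n=15: →11(L), so W
n=16: →11(L), so W
n=17: →11(L), so W
n=18: →17(W), 14(W), 13(W), 12(W) — all W, so L
n=19: →18(L), so W
n=20: →19(W), 16(W), 15(W), 14(W) — all W, so L
n=21: →20(L), so W
n=22: →18(L), so W
n=23: →18(L), so W
n=24: →20(L), so W
n=25: →20(L), so W
n=26: →20(L), so W
The losing starting values of n are exactly the entries labelled L in this table (6 of them).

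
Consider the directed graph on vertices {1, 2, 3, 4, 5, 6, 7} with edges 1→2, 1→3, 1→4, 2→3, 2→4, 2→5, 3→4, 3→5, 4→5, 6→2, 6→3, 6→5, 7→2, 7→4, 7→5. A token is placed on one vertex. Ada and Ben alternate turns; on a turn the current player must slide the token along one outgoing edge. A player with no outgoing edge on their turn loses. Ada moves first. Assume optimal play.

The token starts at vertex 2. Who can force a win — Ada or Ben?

Work bottom-up. With no move the player to move loses. Otherwise the position is W if at least one move leads to an L position for the opponent, and L if every move leads to a W.
Every edge goes from a vertex to one that appears earlier in the order 5, 4, 3, 2, 7, 1, 6, so processing vertices in that order labels each vertex after all of its successors.
5: no outgoing edge → L
4: →5(L), so W
3: →5(L), so W
2: →5(L), so W
7: →5(L), so W
1: →2(W), 3(W), 4(W) — all W, so L
6: →5(L), so W
The starting position 2 is W: Ada should move to 5, handing over an L position.

Ada wins.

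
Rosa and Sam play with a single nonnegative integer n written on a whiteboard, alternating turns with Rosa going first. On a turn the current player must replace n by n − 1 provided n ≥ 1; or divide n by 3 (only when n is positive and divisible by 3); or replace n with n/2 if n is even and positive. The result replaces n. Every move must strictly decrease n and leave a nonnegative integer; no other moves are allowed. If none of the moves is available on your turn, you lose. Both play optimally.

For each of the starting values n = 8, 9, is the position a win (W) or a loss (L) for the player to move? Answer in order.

8: W, 9: L

Classify positions by backward induction: terminal positions (no move available) are L. From any other position, the mover wins iff some move reaches an L.
n=0: no move → L
n=1: →0(L), so W
n=2: →1(W) only, which is W, so L
n=3: →2(L), so W
n=4: →2(L), so W
n=5: →4(W) only, which is W, so L
n=6: →2(L), so W
n=7: →6(W) only, which is W, so L
n=8: →7(L), so W
n=9: →3(W), 8(W) — all W, so L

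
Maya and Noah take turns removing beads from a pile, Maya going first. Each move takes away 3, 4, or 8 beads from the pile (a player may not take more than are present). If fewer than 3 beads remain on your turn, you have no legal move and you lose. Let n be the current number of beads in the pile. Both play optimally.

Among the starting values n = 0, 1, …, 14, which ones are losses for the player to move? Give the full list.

0, 1, 2, 7, 12, 13, 14

Label each position W (a win for the player to move) or L (a loss). A position with no legal move is L; any other position is W exactly when some move reaches an L, and L when every move reaches a W.
n=0: no move → L
n=1: no move → L
n=2: no move → L
n=3: reaches L-position 0 → W
n=4: reaches L-position 1 → W
n=5: reaches L-position 2 → W
n=6: reaches L-position 2 → W
n=7: only reaches 4(W), 3(W), all W → L
n=8: reaches L-position 0 → W
n=9: reaches L-position 1 → W
n=10: reaches L-position 7 → W
n=11: reaches L-position 7 → W
n=12: only reaches 9(W), 8(W), 4(W), all W → L
n=13: only reaches 10(W), 9(W), 5(W), all W → L
n=14: only reaches 11(W), 10(W), 6(W), all W → L
The losing starting values of n are exactly the entries labelled L in this table (7 of them).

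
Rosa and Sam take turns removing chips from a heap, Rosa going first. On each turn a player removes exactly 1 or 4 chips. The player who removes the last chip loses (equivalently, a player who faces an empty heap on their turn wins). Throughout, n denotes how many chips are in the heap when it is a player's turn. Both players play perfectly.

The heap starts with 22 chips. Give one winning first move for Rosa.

Label each position W (a win for the player to move) or L (a loss). A position with no legal move is W; any other position is W exactly when some move reaches an L, and L when every move reaches a W.
n=0: no move; the opponent has just taken the last chip and therefore loses → W
n=1: the only move is to 0(W), a W ⇒ L
n=2: can move to 1, which is L ⇒ W
n=3: the only move is to 2(W), a W ⇒ L
n=4: can move to 3, which is L ⇒ W
n=5: can move to 1, which is L ⇒ W
n=6: moves to 5(W), 2(W); every one is W ⇒ L
n=7: can move to 6, which is L ⇒ W
n=8: moves to 7(W), 4(W); every one is W ⇒ L
n=9: can move to 8, which is L ⇒ W
n=10: can move to 6, which is L ⇒ W
n=11: moves to 10(W), 7(W); every one is W ⇒ L
n=12: can move to 11, which is L ⇒ W
n=13: moves to 12(W), 9(W); every one is W ⇒ L
n=14: can move to 13, which is L ⇒ W
n=15: can move to 11, which is L ⇒ W
n=16: moves to 15(W), 12(W); every one is W ⇒ L
n=17: can move to 16, which is L ⇒ W
n=18: moves to 17(W), 14(W); every one is W ⇒ L
n=19: can move to 18, which is L ⇒ W
n=20: can move to 16, which is L ⇒ W
n=21: moves to 20(W), 17(W); every one is W ⇒ L
n=22: can move to 21, which is L ⇒ W
From 22, the L positions reachable in one move are: 21, 18. Any move reaching one of these is winning.

Remove 1, leaving 21.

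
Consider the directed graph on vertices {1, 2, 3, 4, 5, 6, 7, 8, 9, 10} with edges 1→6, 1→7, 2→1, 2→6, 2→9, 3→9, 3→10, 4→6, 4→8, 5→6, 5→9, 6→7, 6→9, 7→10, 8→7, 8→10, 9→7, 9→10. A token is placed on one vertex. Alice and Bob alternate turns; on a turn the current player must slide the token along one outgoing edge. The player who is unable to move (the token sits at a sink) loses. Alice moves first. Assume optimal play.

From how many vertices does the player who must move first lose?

Build the W/L table. Terminal = L. A non-terminal position is W if it has a move to some L; otherwise it is L.
Every edge goes from a vertex to one that appears earlier in the order 10, 7, 9, 8, 3, 6, 1, 2, 5, 4, so processing vertices in that order labels each vertex after all of its successors.
10: no outgoing edge → L
7: W (go to 10, an L position)
9: W (go to 10, an L position)
8: W (go to 10, an L position)
3: W (go to 10, an L position)
6: L (options 9(W), 7(W) are all W)
1: W (go to 6, an L position)
2: W (go to 6, an L position)
5: W (go to 6, an L position)
4: W (go to 6, an L position)
The L vertices are 6, 10; that is 2 in all.

2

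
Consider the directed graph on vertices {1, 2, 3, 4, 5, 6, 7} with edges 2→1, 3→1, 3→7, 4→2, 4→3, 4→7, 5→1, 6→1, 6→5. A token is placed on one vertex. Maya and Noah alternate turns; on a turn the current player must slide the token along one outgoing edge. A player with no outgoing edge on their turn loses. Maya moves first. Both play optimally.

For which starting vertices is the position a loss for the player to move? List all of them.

1, 7

Classify positions by backward induction: terminal positions (no move available) are L. From any other position, the mover wins iff some move reaches an L.
Every edge goes from a vertex to one that appears earlier in the order 1, 7, 2, 3, 4, 5, 6, so processing vertices in that order labels each vertex after all of its successors.
1: no outgoing edge → L
7: no outgoing edge → L
2: reaches L-position 1 → W
3: reaches L-position 7 → W
4: reaches L-position 7 → W
5: reaches L-position 1 → W
6: reaches L-position 1 → W
The losing starting vertices are exactly the entries labelled L in this table (2 of them).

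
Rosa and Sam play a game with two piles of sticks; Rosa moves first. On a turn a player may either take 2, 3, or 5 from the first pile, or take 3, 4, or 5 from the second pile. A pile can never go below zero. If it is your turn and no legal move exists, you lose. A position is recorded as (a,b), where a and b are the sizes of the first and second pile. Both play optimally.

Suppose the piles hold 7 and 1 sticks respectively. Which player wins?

Sam wins.

Label each position W (a win for the player to move) or L (a loss). A position with no legal move is L; any other position is W exactly when some move reaches an L, and L when every move reaches a W.
No move ever increases a pile, so every position that can arise here has a ≤ 7 and b ≤ 1; it is enough to label the cells with 0 ≤ a ≤ 7 and 0 ≤ b ≤ 1.
Every move lowers a or b (never raises either), so fill the grid row by row in increasing a, and left to right within a row: each cell's successors are then already labelled.
      b=0  b=1
a=0:    L    L
a=1:    L    L
a=2:    W    W
a=3:    W    W
a=4:    W    W
a=5:    W    W
a=6:    W    W
a=7:    L    L
Cells with no legal move (terminal, hence L): (0,0), (0,1), (1,0), (1,1).
The remaining L cells, each justified by listing all of its moves:
(7,0): only reaches (5,0)(W), (4,0)(W), (2,0)(W), all W → L
(7,1): only reaches (5,1)(W), (4,1)(W), (2,1)(W), all W → L
Every other cell has at least one move into one of the L cells above, so it is W.
The starting position (7,1) is L: whatever Rosa does, the opponent receives a W position.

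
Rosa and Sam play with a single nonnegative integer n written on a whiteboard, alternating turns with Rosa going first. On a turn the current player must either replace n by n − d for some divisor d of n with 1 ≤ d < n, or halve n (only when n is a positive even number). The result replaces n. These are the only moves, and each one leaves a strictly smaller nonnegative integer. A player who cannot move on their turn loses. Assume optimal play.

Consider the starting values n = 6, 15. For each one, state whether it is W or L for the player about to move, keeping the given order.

Build the W/L table. Terminal = L. A non-terminal position is W if it has a move to some L; otherwise it is L.
n=0: no move → L
n=1: no move → L
n=2: W (go to 1, an L position)
n=3: L (sole option 2(W) is W)
n=4: W (go to 3, an L position)
n=5: L (sole option 4(W) is W)
n=6: W (go to 3, an L position)
n=7: L (sole option 6(W) is W)
n=8: W (go to 7, an L position)
n=9: L (options 6(W), 8(W) are all W)
n=10: W (go to 5, an L position)
n=11: L (sole option 10(W) is W)
n=12: W (go to 9, an L position)
n=13: L (sole option 12(W) is W)
n=14: W (go to 7, an L position)
n=15: L (options 10(W), 12(W), 14(W) are all W)

6: W, 15: L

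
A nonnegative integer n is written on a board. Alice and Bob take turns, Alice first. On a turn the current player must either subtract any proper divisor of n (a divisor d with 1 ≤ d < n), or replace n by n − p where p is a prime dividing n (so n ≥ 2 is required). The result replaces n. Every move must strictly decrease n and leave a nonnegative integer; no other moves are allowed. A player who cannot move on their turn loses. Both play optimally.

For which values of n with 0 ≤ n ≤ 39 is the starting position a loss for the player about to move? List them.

Classify positions by backward induction: terminal positions (no move available) are L. From any other position, the mover wins iff some move reaches an L.
n=0: no move → L
n=1: no move → L
n=2: →0(L), so W
n=3: →0(L), so W
n=4: →2(W), 3(W) — all W, so L
n=5: →0(L), so W
n=6: →4(L), so W
n=7: →0(L), so W
n=8: →4(L), so W
n=9: →6(W), 8(W) — all W, so L
n=10: →9(L), so W
n=11: →0(L), so W
n=12: →9(L), so W
n=13: →0(L), so W
n=14: →7(W), 12(W), 13(W) — all W, so L
n=15: →14(L), so W
n=16: →14(L), so W
n=17: →0(L), so W
n=18: →9(L), so W
n=19: →0(L), so W
n=20: →10(W), 15(W), 16(W), 18(W), 19(W) — all W, so L
n=21: →14(L), so W
n=22: →20(L), so W
n=23: →0(L), so W
n=24: →20(L), so W
n=25: →20(L), so W
n=26: →13(W), 24(W), 25(W) — all W, so L
n=27: →26(L), so W
n=28: →14(L), so W
n=29: →0(L), so W
n=30: →20(L), so W
n=31: →0(L), so W
n=32: →16(W), 24(W), 28(W), 30(W), 31(W) — all W, so L
n=33: →32(L), so W
n=34: →32(L), so W
n=35: →28(W), 30(W), 34(W) — all W, so L
n=36: →32(L), so W
n=37: →0(L), so W
n=38: →19(W), 36(W), 37(W) — all W, so L
n=39: →26(L), so W
The losing starting values of n are exactly the entries labelled L in this table (10 of them).

0, 1, 4, 9, 14, 20, 26, 32, 35, 38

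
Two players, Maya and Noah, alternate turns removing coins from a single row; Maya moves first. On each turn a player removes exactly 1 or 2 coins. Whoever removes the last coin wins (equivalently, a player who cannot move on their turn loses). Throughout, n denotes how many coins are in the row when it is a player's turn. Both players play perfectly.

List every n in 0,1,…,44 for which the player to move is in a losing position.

0, 3, 6, 9, 12, 15, 18, 21, 24, 27, 30, 33, 36, 39, 42

Positions with no move are L. A position that does have a move is losing for the player to move precisely when every available move leads to a winning position for the opponent. Fill in the labels:
n=0: no move → L
n=1: reaches L-position 0 → W
n=2: reaches L-position 0 → W
n=3: only reaches 2(W), 1(W), all W → L
n=4: reaches L-position 3 → W
n=5: reaches L-position 3 → W
n=6: only reaches 5(W), 4(W), all W → L
n=7: reaches L-position 6 → W
n=8: reaches L-position 6 → W
n=9: only reaches 8(W), 7(W), all W → L
n=10: reaches L-position 9 → W
n=11: reaches L-position 9 → W
n=12: only reaches 11(W), 10(W), all W → L
n=13: reaches L-position 12 → W
n=14: reaches L-position 12 → W
n=15: only reaches 14(W), 13(W), all W → L
n=16: reaches L-position 15 → W
n=17: reaches L-position 15 → W
n=18: only reaches 17(W), 16(W), all W → L
n=19: reaches L-position 18 → W
n=20: reaches L-position 18 → W
n=21: only reaches 20(W), 19(W), all W → L
n=22: reaches L-position 21 → W
n=23: reaches L-position 21 → W
n=24: only reaches 23(W), 22(W), all W → L
n=25: reaches L-position 24 → W
n=26: reaches L-position 24 → W
n=27: only reaches 26(W), 25(W), all W → L
n=28: reaches L-position 27 → W
n=29: reaches L-position 27 → W
n=30: only reaches 29(W), 28(W), all W → L
n=31: reaches L-position 30 → W
n=32: reaches L-position 30 → W
n=33: only reaches 32(W), 31(W), all W → L
n=34: reaches L-position 33 → W
n=35: reaches L-position 33 → W
n=36: only reaches 35(W), 34(W), all W → L
n=37: reaches L-position 36 → W
n=38: reaches L-position 36 → W
n=39: only reaches 38(W), 37(W), all W → L
n=40: reaches L-position 39 → W
n=41: reaches L-position 39 → W
n=42: only reaches 41(W), 40(W), all W → L
n=43: reaches L-position 42 → W
n=44: reaches L-position 42 → W
Reading off the rows marked L gives the requested list; there are 15 such values of n.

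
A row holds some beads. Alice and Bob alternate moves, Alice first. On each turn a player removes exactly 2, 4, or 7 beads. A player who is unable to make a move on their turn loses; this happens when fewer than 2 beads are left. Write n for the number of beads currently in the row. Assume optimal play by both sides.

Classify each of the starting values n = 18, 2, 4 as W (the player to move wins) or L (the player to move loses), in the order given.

18: L, 2: W, 4: W

Positions with no move are L. A position that does have a move is losing for the player to move precisely when every available move leads to a winning position for the opponent. Fill in the labels:
n=0: no move → L
n=1: no move → L
n=2: can move to 0, which is L ⇒ W
n=3: can move to 1, which is L ⇒ W
n=4: can move to 0, which is L ⇒ W
n=5: can move to 1, which is L ⇒ W
n=6: moves to 4(W), 2(W); every one is W ⇒ L
n=7: can move to 0, which is L ⇒ W
n=8: can move to 6, which is L ⇒ W
n=9: moves to 7(W), 5(W), 2(W); every one is W ⇒ L
n=10: can move to 6, which is L ⇒ W
n=11: can move to 9, which is L ⇒ W
n=12: moves to 10(W), 8(W), 5(W); every one is W ⇒ L
n=13: can move to 9, which is L ⇒ W
n=14: can move to 12, which is L ⇒ W
n=15: moves to 13(W), 11(W), 8(W); every one is W ⇒ L
n=16: can move to 12, which is L ⇒ W
n=17: can move to 15, which is L ⇒ W
n=18: moves to 16(W), 14(W), 11(W); every one is W ⇒ L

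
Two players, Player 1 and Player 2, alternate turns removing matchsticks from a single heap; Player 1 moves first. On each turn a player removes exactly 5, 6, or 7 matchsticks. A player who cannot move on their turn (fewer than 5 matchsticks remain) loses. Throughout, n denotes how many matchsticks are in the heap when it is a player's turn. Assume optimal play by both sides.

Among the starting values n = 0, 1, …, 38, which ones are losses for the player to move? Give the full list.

0, 1, 2, 3, 4, 12, 13, 14, 15, 16, 24, 25, 26, 27, 28, 36, 37, 38

Work bottom-up. With no move the player to move loses. Otherwise the position is W if at least one move leads to an L position for the opponent, and L if every move leads to a W.
n=0: no move → L
n=1: no move → L
n=2: no move → L
n=3: no move → L
n=4: no move → L
n=5: can move to 0, which is L ⇒ W
n=6: can move to 1, which is L ⇒ W
n=7: can move to 2, which is L ⇒ W
n=8: can move to 3, which is L ⇒ W
n=9: can move to 4, which is L ⇒ W
n=10: can move to 4, which is L ⇒ W
n=11: can move to 4, which is L ⇒ W
n=12: moves to 7(W), 6(W), 5(W); every one is W ⇒ L
n=13: moves to 8(W), 7(W), 6(W); every one is W ⇒ L
n=14: moves to 9(W), 8(W), 7(W); every one is W ⇒ L
n=15: moves to 10(W), 9(W), 8(W); every one is W ⇒ L
n=16: moves to 11(W), 10(W), 9(W); every one is W ⇒ L
n=17: can move to 12, which is L ⇒ W
n=18: can move to 13, which is L ⇒ W
n=19: can move to 14, which is L ⇒ W
n=20: can move to 15, which is L ⇒ W
n=21: can move to 16, which is L ⇒ W
n=22: can move to 16, which is L ⇒ W
n=23: can move to 16, which is L ⇒ W
n=24: moves to 19(W), 18(W), 17(W); every one is W ⇒ L
n=25: moves to 20(W), 19(W), 18(W); every one is W ⇒ L
n=26: moves to 21(W), 20(W), 19(W); every one is W ⇒ L
n=27: moves to 22(W), 21(W), 20(W); every one is W ⇒ L
n=28: moves to 23(W), 22(W), 21(W); every one is W ⇒ L
n=29: can move to 24, which is L ⇒ W
n=30: can move to 25, which is L ⇒ W
n=31: can move to 26, which is L ⇒ W
n=32: can move to 27, which is L ⇒ W
n=33: can move to 28, which is L ⇒ W
n=34: can move to 28, which is L ⇒ W
n=35: can move to 28, which is L ⇒ W
n=36: moves to 31(W), 30(W), 29(W); every one is W ⇒ L
n=37: moves to 32(W), 31(W), 30(W); every one is W ⇒ L
n=38: moves to 33(W), 32(W), 31(W); every one is W ⇒ L
The losing starting values of n are exactly the entries labelled L in this table (18 of them).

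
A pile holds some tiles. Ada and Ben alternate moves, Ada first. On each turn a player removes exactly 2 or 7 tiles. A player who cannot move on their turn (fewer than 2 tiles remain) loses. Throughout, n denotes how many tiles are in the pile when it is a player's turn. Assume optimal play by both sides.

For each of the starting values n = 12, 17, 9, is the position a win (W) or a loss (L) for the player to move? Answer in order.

12: W, 17: W, 9: L

Positions with no move are L. A position that does have a move is losing for the player to move precisely when every available move leads to a winning position for the opponent. Fill in the labels:
n=0: no move → L
n=1: no move → L
n=2: →0(L), so W
n=3: →1(L), so W
n=4: →2(W) only, which is W, so L
n=5: →3(W) only, which is W, so L
n=6: →4(L), so W
n=7: →5(L), so W
n=8: →1(L), so W
n=9: →7(W), 2(W) — all W, so L
n=10: →8(W), 3(W) — all W, so L
n=11: →9(L), so W
n=12: →10(L), so W
n=13: →11(W), 6(W) — all W, so L
n=14: →12(W), 7(W) — all W, so L
n=15: →13(L), so W
n=16: →14(L), so W
n=17: →10(L), so W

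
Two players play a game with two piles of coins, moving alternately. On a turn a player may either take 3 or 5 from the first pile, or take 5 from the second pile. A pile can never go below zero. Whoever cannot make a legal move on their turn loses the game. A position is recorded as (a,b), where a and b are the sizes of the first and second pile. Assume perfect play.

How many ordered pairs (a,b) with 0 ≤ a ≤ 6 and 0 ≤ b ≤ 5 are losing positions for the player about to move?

Classify positions by backward induction: terminal positions (no move available) are L. From any other position, the mover wins iff some move reaches an L.
Every move lowers a or b (never raises either), so fill the grid row by row in increasing a, and left to right within a row: each cell's successors are then already labelled.
      b=0  b=1  b=2  b=3  b=4  b=5
a=0:    L    L    L    L    L    W
a=1:    L    L    L    L    L    W
a=2:    L    L    L    L    L    W
a=3:    W    W    W    W    W    L
a=4:    W    W    W    W    W    L
a=5:    W    W    W    W    W    L
a=6:    W    W    W    W    W    W
Cells with no legal move (terminal, hence L): (0,0), (0,1), (0,2), (0,3), (0,4), (1,0), (1,1), (1,2), (1,3), (1,4), (2,0), (2,1), (2,2), (2,3), (2,4).
The remaining L cells, each justified by listing all of its moves:
(3,5): L (options (0,5)(W), (3,0)(W) are all W)
(4,5): L (options (1,5)(W), (4,0)(W) are all W)
(5,5): L (options (2,5)(W), (0,5)(W), (5,0)(W) are all W)
Every other cell has at least one move into one of the L cells above, so it is W.
L cells per row: a=0: 5, a=1: 5, a=2: 5, a=3: 1, a=4: 1, a=5: 1, a=6: 0; total 18.

18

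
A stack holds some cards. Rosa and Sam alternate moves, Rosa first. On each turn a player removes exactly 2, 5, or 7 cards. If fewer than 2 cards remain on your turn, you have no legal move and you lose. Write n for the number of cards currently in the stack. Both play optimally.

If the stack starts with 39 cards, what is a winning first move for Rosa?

Compute win/loss labels from the base case upward. A position with no move is L. Any other position is W if it can reach an L in one move, else L.
n=0: no move → L
n=1: no move → L
n=2: can move to 0, which is L ⇒ W
n=3: can move to 1, which is L ⇒ W
n=4: the only move is to 2(W), a W ⇒ L
n=5: can move to 0, which is L ⇒ W
n=6: can move to 4, which is L ⇒ W
n=7: can move to 0, which is L ⇒ W
n=8: can move to 1, which is L ⇒ W
n=9: can move to 4, which is L ⇒ W
n=10: moves to 8(W), 5(W), 3(W); every one is W ⇒ L
n=11: can move to 4, which is L ⇒ W
n=12: can move to 10, which is L ⇒ W
n=13: moves to 11(W), 8(W), 6(W); every one is W ⇒ L
n=14: moves to 12(W), 9(W), 7(W); every one is W ⇒ L
n=15: can move to 13, which is L ⇒ W
n=16: can move to 14, which is L ⇒ W
n=17: can move to 10, which is L ⇒ W
n=18: can move to 13, which is L ⇒ W
n=19: can move to 14, which is L ⇒ W
n=20: can move to 13, which is L ⇒ W
n=21: can move to 14, which is L ⇒ W
n=22: moves to 20(W), 17(W), 15(W); every one is W ⇒ L
n=23: moves to 21(W), 18(W), 16(W); every one is W ⇒ L
n=24: can move to 22, which is L ⇒ W
n=25: can move to 23, which is L ⇒ W
n=26: moves to 24(W), 21(W), 19(W); every one is W ⇒ L
n=27: can move to 22, which is L ⇒ W
n=28: can move to 26, which is L ⇒ W
n=29: can move to 22, which is L ⇒ W
n=30: can move to 23, which is L ⇒ W
n=31: can move to 26, which is L ⇒ W
n=32: moves to 30(W), 27(W), 25(W); every one is W ⇒ L
n=33: can move to 26, which is L ⇒ W
n=34: can move to 32, which is L ⇒ W
n=35: moves to 33(W), 30(W), 28(W); every one is W ⇒ L
n=36: moves to 34(W), 31(W), 29(W); every one is W ⇒ L
n=37: can move to 35, which is L ⇒ W
n=38: can move to 36, which is L ⇒ W
n=39: can move to 32, which is L ⇒ W
From 39, the L positions reachable in one move are: 32.

Remove 7, leaving 32.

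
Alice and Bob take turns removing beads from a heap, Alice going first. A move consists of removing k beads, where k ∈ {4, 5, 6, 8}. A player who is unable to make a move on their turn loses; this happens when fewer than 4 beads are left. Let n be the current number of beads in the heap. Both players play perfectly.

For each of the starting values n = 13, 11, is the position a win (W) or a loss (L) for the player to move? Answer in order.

Work bottom-up. With no move the player to move loses. Otherwise the position is W if at least one move leads to an L position for the opponent, and L if every move leads to a W.
n=0: no move → L
n=1: no move → L
n=2: no move → L
n=3: no move → L
n=4: →0(L), so W
n=5: →1(L), so W
n=6: →2(L), so W
n=7: →3(L), so W
n=8: →3(L), so W
n=9: →3(L), so W
n=10: →2(L), so W
n=11: →3(L), so W
n=12: →8(W), 7(W), 6(W), 4(W) — all W, so L
n=13: →9(W), 8(W), 7(W), 5(W) — all W, so L

13: L, 11: W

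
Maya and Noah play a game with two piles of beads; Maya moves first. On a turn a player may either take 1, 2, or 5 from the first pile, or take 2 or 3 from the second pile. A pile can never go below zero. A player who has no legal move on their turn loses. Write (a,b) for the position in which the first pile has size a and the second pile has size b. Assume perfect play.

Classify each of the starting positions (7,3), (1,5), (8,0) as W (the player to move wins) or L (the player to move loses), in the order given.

Compute win/loss labels from the base case upward. A position with no move is L. Any other position is W if it can reach an L in one move, else L.
No move ever increases a pile, so every position that can arise here has a ≤ 8 and b ≤ 5; it is enough to label the cells with 0 ≤ a ≤ 8 and 0 ≤ b ≤ 5.
Every move lowers a or b (never raises either), so fill the grid row by row in increasing a, and left to right within a row: each cell's successors are then already labelled.
      b=0  b=1  b=2  b=3  b=4  b=5
a=0:    L    L    W    W    W    L
a=1:    W    W    L    L    W    W
a=2:    W    W    W    W    L    W
a=3:    L    L    W    W    W    L
a=4:    W    W    L    L    W    W
a=5:    W    W    W    W    L    W
a=6:    L    L    W    W    W    L
a=7:    W    W    L    L    W    W
a=8:    W    W    W    W    L    W
Cells with no legal move (terminal, hence L): (0,0), (0,1).
The remaining L cells, each justified by listing all of its moves:
(0,5): L (options (0,3)(W), (0,2)(W) are all W)
(1,2): L (options (0,2)(W), (1,0)(W) are all W)
(1,3): L (options (0,3)(W), (1,1)(W), (1,0)(W) are all W)
(2,4): L (options (1,4)(W), (0,4)(W), (2,2)(W), (2,1)(W) are all W)
(3,0): L (options (2,0)(W), (1,0)(W) are all W)
(3,1): L (options (2,1)(W), (1,1)(W) are all W)
(3,5): L (options (2,5)(W), (1,5)(W), (3,3)(W), (3,2)(W) are all W)
(4,2): L (options (3,2)(W), (2,2)(W), (4,0)(W) are all W)
(4,3): L (options (3,3)(W), (2,3)(W), (4,1)(W), (4,0)(W) are all W)
(5,4): L (options (4,4)(W), (3,4)(W), (0,4)(W), (5,2)(W), (5,1)(W) are all W)
(6,0): L (options (5,0)(W), (4,0)(W), (1,0)(W) are all W)
(6,1): L (options (5,1)(W), (4,1)(W), (1,1)(W) are all W)
(6,5): L (options (5,5)(W), (4,5)(W), (1,5)(W), (6,3)(W), (6,2)(W) are all W)
(7,2): L (options (6,2)(W), (5,2)(W), (2,2)(W), (7,0)(W) are all W)
(7,3): L (options (6,3)(W), (5,3)(W), (2,3)(W), (7,1)(W), (7,0)(W) are all W)
(8,4): L (options (7,4)(W), (6,4)(W), (3,4)(W), (8,2)(W), (8,1)(W) are all W)
Every other cell has at least one move into one of the L cells above, so it is W.
(7,3): one of the L cells justified above, so L
(1,5): the move to (0,5) reaches an L cell, so W
(8,0): the move to (6,0) reaches an L cell, so W

(7,3): L, (1,5): W, (8,0): W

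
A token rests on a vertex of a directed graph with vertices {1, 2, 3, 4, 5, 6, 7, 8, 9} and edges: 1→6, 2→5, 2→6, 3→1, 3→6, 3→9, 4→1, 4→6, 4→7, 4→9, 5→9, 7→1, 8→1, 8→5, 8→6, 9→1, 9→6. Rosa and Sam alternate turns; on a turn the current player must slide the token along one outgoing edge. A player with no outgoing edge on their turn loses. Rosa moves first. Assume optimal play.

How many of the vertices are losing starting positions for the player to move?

3

Work bottom-up. With no move the player to move loses. Otherwise the position is W if at least one move leads to an L position for the opponent, and L if every move leads to a W.
Every edge goes from a vertex to one that appears earlier in the order 6, 1, 9, 3, 7, 5, 4, 2, 8, so processing vertices in that order labels each vertex after all of its successors.
6: no outgoing edge → L
1: →6(L), so W
9: →6(L), so W
3: →6(L), so W
7: →1(W) only, which is W, so L
5: →9(W) only, which is W, so L
4: →7(L), so W
2: →5(L), so W
8: →5(L), so W
The L vertices are 5, 6, 7; that is 3 in all.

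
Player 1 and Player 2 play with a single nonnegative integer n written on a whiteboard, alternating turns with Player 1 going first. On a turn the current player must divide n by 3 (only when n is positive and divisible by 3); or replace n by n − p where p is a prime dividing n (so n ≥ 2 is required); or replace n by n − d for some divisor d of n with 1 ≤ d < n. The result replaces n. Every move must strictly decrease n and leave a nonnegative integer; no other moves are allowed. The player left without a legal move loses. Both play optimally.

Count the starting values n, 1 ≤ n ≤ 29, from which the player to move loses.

Classify positions by backward induction: terminal positions (no move available) are L. From any other position, the mover wins iff some move reaches an L.
n=0: no move → L
n=1: no move → L
n=2: can move to 0, which is L ⇒ W
n=3: can move to 0, which is L ⇒ W
n=4: moves to 2(W), 3(W); every one is W ⇒ L
n=5: can move to 0, which is L ⇒ W
n=6: can move to 4, which is L ⇒ W
n=7: can move to 0, which is L ⇒ W
n=8: can move to 4, which is L ⇒ W
n=9: moves to 3(W), 6(W), 8(W); every one is W ⇒ L
n=10: can move to 9, which is L ⇒ W
n=11: can move to 0, which is L ⇒ W
n=12: can move to 4, which is L ⇒ W
n=13: can move to 0, which is L ⇒ W
n=14: moves to 7(W), 12(W), 13(W); every one is W ⇒ L
n=15: can move to 14, which is L ⇒ W
n=16: can move to 14, which is L ⇒ W
n=17: can move to 0, which is L ⇒ W
n=18: can move to 9, which is L ⇒ W
n=19: can move to 0, which is L ⇒ W
n=20: moves to 10(W), 15(W), 16(W), 18(W), 19(W); every one is W ⇒ L
n=21: can move to 14, which is L ⇒ W
n=22: can move to 20, which is L ⇒ W
n=23: can move to 0, which is L ⇒ W
n=24: can move to 20, which is L ⇒ W
n=25: can move to 20, which is L ⇒ W
n=26: moves to 13(W), 24(W), 25(W); every one is W ⇒ L
n=27: can move to 9, which is L ⇒ W
n=28: can move to 14, which is L ⇒ W
n=29: can move to 0, which is L ⇒ W
L entries with 1 ≤ n ≤ 29 (n=0 is outside the asked range and is not counted): n = 1, 4, 9, 14, 20, 26; that makes 6.

6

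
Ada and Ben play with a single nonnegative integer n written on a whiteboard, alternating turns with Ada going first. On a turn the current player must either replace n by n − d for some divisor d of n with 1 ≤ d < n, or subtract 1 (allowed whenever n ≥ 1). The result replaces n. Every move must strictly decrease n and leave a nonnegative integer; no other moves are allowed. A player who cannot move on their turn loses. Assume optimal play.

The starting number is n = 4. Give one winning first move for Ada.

Positions with no move are L. A position that does have a move is losing for the player to move precisely when every available move leads to a winning position for the opponent. Fill in the labels:
n=0: no move → L
n=1: reaches L-position 0 → W
n=2: only reaches 1(W), which is W → L
n=3: reaches L-position 2 → W
n=4: reaches L-position 2 → W
From 4, the L positions reachable in one move are: 2.

Move to 2.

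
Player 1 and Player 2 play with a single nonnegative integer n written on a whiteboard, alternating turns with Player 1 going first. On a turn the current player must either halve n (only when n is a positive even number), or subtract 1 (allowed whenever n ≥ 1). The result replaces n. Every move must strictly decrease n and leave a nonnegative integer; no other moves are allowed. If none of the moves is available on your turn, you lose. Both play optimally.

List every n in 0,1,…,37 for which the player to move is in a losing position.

0, 2, 5, 7, 9, 11, 13, 15, 17, 19, 21, 23, 25, 27, 29, 31, 33, 35, 37

Compute win/loss labels from the base case upward. A position with no move is L. Any other position is W if it can reach an L in one move, else L.
n=0: no move → L
n=1: W (go to 0, an L position)
n=2: L (sole option 1(W) is W)
n=3: W (go to 2, an L position)
n=4: W (go to 2, an L position)
n=5: L (sole option 4(W) is W)
n=6: W (go to 5, an L position)
n=7: L (sole option 6(W) is W)
n=8: W (go to 7, an L position)
n=9: L (sole option 8(W) is W)
n=10: W (go to 5, an L position)
n=11: L (sole option 10(W) is W)
n=12: W (go to 11, an L position)
n=13: L (sole option 12(W) is W)
n=14: W (go to 7, an L position)
n=15: L (sole option 14(W) is W)
n=16: W (go to 15, an L position)
n=17: L (sole option 16(W) is W)
n=18: W (go to 9, an L position)
n=19: L (sole option 18(W) is W)
n=20: W (go to 19, an L position)
n=21: L (sole option 20(W) is W)
n=22: W (go to 11, an L position)
n=23: L (sole option 22(W) is W)
n=24: W (go to 23, an L position)
n=25: L (sole option 24(W) is W)
n=26: W (go to 13, an L position)
n=27: L (sole option 26(W) is W)
n=28: W (go to 27, an L position)
n=29: L (sole option 28(W) is W)
n=30: W (go to 15, an L position)
n=31: L (sole option 30(W) is W)
n=32: W (go to 31, an L position)
n=33: L (sole option 32(W) is W)
n=34: W (go to 17, an L position)
n=35: L (sole option 34(W) is W)
n=36: W (go to 35, an L position)
n=37: L (sole option 36(W) is W)
Reading off the rows marked L gives the requested list; there are 19 such values of n.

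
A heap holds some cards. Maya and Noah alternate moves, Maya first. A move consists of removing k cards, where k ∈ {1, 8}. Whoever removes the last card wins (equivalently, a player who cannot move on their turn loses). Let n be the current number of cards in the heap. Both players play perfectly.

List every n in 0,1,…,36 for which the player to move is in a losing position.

Label each position W (a win for the player to move) or L (a loss). A position with no legal move is L; any other position is W exactly when some move reaches an L, and L when every move reaches a W.
n=0: no move → L
n=1: reaches L-position 0 → W
n=2: only reaches 1(W), which is W → L
n=3: reaches L-position 2 → W
n=4: only reaches 3(W), which is W → L
n=5: reaches L-position 4 → W
n=6: only reaches 5(W), which is W → L
n=7: reaches L-position 6 → W
n=8: reaches L-position 0 → W
n=9: only reaches 8(W), 1(W), all W → L
n=10: reaches L-position 9 → W
n=11: only reaches 10(W), 3(W), all W → L
n=12: reaches L-position 11 → W
n=13: only reaches 12(W), 5(W), all W → L
n=14: reaches L-position 13 → W
n=15: only reaches 14(W), 7(W), all W → L
n=16: reaches L-position 15 → W
n=17: reaches L-position 9 → W
n=18: only reaches 17(W), 10(W), all W → L
n=19: reaches L-position 18 → W
n=20: only reaches 19(W), 12(W), all W → L
n=21: reaches L-position 20 → W
n=22: only reaches 21(W), 14(W), all W → L
n=23: reaches L-position 22 → W
n=24: only reaches 23(W), 16(W), all W → L
n=25: reaches L-position 24 → W
n=26: reaches L-position 18 → W
n=27: only reaches 26(W), 19(W), all W → L
n=28: reaches L-position 27 → W
n=29: only reaches 28(W), 21(W), all W → L
n=30: reaches L-position 29 → W
n=31: only reaches 30(W), 23(W), all W → L
n=32: reaches L-position 31 → W
n=33: only reaches 32(W), 25(W), all W → L
n=34: reaches L-position 33 → W
n=35: reaches L-position 27 → W
n=36: only reaches 35(W), 28(W), all W → L
The losing starting values of n are exactly the entries labelled L in this table (17 of them).

0, 2, 4, 6, 9, 11, 13, 15, 18, 20, 22, 24, 27, 29, 31, 33, 36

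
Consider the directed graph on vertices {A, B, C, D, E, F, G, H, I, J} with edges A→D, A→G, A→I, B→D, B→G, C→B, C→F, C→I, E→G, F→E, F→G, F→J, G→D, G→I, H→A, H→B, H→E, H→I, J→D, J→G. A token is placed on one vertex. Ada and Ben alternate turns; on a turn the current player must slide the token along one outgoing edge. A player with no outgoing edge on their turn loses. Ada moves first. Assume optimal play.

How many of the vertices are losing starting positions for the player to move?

3

Label each position W (a win for the player to move) or L (a loss). A position with no legal move is L; any other position is W exactly when some move reaches an L, and L when every move reaches a W.
Every edge goes from a vertex to one that appears earlier in the order D, I, G, A, E, J, B, H, F, C, so processing vertices in that order labels each vertex after all of its successors.
D: no outgoing edge → L
I: no outgoing edge → L
G: can move to I, which is L ⇒ W
A: can move to I, which is L ⇒ W
E: the only move is to G(W), a W ⇒ L
J: can move to D, which is L ⇒ W
B: can move to D, which is L ⇒ W
H: can move to E, which is L ⇒ W
F: can move to E, which is L ⇒ W
C: can move to I, which is L ⇒ W
The L vertices are D, E, I; that is 3 in all.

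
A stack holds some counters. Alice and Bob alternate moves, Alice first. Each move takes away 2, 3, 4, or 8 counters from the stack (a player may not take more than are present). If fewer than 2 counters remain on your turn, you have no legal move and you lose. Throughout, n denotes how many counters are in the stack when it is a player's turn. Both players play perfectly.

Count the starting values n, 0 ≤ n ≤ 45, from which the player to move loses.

Label each position W (a win for the player to move) or L (a loss). A position with no legal move is L; any other position is W exactly when some move reaches an L, and L when every move reaches a W.
n=0: no move → L
n=1: no move → L
n=2: →0(L), so W
n=3: →1(L), so W
n=4: →1(L), so W
n=5: →1(L), so W
n=6: →4(W), 3(W), 2(W) — all W, so L
n=7: →5(W), 4(W), 3(W) — all W, so L
n=8: →6(L), so W
n=9: →7(L), so W
n=10: →7(L), so W
n=11: →7(L), so W
n=12: →10(W), 9(W), 8(W), 4(W) — all W, so L
n=13: →11(W), 10(W), 9(W), 5(W) — all W, so L
n=14: →12(L), so W
n=15: →13(L), so W
n=16: →13(L), so W
n=17: →13(L), so W
n=18: →16(W), 15(W), 14(W), 10(W) — all W, so L
n=19: →17(W), 16(W), 15(W), 11(W) — all W, so L
n=20: →18(L), so W
n=21: →19(L), so W
n=22: →19(L), so W
n=23: →19(L), so W
n=24: →22(W), 21(W), 20(W), 16(W) — all W, so L
n=25: →23(W), 22(W), 21(W), 17(W) — all W, so L
n=26: →24(L), so W
n=27: →25(L), so W
n=28: →25(L), so W
n=29: →25(L), so W
n=30: →28(W), 27(W), 26(W), 22(W) — all W, so L
n=31: →29(W), 28(W), 27(W), 23(W) — all W, so L
n=32: →30(L), so W
n=33: →31(L), so W
n=34: →31(L), so W
n=35: →31(L), so W
n=36: →34(W), 33(W), 32(W), 28(W) — all W, so L
n=37: →35(W), 34(W), 33(W), 29(W) — all W, so L
n=38: →36(L), so W
n=39: →37(L), so W
n=40: →37(L), so W
n=41: →37(L), so W
n=42: →40(W), 39(W), 38(W), 34(W) — all W, so L
n=43: →41(W), 40(W), 39(W), 35(W) — all W, so L
n=44: →42(L), so W
n=45: →43(L), so W
L entries with 0 ≤ n ≤ 45: n = 0, 1, 6, 7, 12, 13, 18, 19, 24, 25, 30, 31, 36, 37, 42, 43; that makes 16.

16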